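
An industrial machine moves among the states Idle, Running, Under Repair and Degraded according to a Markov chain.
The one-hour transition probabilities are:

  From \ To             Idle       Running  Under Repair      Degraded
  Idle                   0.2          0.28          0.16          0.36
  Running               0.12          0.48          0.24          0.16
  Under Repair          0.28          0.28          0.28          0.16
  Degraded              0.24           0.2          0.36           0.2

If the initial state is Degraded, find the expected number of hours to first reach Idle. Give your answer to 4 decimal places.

4.6591

Let t(s) be the expected number of hours to first reach Idle from state s, with t(Idle) = 0. Conditioning on the first hour:
t(Running) = 1 + 0.48·t(Running) + 0.24·t(Under Repair) + 0.16·t(Degraded)
t(Under Repair) = 1 + 0.28·t(Running) + 0.28·t(Under Repair) + 0.16·t(Degraded)
t(Degraded) = 1 + 0.2·t(Running) + 0.36·t(Under Repair) + 0.2·t(Degraded)
Solving: t(Running) = 5.4545, t(Under Repair) = 4.5455, t(Degraded) = 4.6591.
Expected hours from Degraded to Idle: 4.6591.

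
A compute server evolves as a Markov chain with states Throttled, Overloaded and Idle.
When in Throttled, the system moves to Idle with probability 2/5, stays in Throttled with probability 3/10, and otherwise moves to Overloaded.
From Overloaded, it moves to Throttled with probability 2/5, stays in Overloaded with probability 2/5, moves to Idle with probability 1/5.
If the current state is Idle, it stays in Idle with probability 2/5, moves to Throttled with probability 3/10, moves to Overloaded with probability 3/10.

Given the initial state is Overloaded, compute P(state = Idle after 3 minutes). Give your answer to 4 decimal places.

0.3320

Propagate the distribution vector 3 minutes from Overloaded.
After 0 minutes: (0.0000, 1.0000, 0.0000)
After 1 minute: (0.4000, 0.4000, 0.2000)
After 2 minutes: (0.3400, 0.3400, 0.3200)
After 3 minutes: (0.3340, 0.3340, 0.3320)
P(in Idle after 3 minutes) = 0.3320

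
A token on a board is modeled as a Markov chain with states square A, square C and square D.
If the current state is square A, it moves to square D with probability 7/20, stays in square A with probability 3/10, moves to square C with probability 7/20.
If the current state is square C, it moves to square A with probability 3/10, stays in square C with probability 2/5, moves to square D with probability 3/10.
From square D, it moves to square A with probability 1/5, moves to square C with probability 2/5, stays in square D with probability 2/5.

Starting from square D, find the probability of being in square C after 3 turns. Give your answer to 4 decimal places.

0.3870

Propagate the distribution vector 3 turns from square D.
After 0 turns: (0.0000, 0.0000, 1.0000)
After 1 turn: (0.2000, 0.4000, 0.4000)
After 2 turns: (0.2600, 0.3900, 0.3500)
After 3 turns: (0.2650, 0.3870, 0.3480)
P(in square C after 3 turns) = 0.3870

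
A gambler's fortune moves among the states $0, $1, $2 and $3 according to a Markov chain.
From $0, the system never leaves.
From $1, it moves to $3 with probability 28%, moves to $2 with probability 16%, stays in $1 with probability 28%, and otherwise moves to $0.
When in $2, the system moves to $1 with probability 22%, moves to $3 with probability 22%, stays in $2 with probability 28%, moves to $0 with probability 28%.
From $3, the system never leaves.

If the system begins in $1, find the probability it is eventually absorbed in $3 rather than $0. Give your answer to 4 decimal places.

Let h(s) be the probability of absorption at $3 starting from transient state s. Then h($3) = 1 and h($0) = 0. By first-step analysis:
h($1) = 0.28·0 + 0.28·h($1) + 0.16·h($2) + 0.28·1
h($2) = 0.28·0 + 0.22·h($1) + 0.28·h($2) + 0.22·1
Solving: h($1) = 0.4901, h($2) = 0.4553.
Starting from $1, the probability is 0.4901.

0.4901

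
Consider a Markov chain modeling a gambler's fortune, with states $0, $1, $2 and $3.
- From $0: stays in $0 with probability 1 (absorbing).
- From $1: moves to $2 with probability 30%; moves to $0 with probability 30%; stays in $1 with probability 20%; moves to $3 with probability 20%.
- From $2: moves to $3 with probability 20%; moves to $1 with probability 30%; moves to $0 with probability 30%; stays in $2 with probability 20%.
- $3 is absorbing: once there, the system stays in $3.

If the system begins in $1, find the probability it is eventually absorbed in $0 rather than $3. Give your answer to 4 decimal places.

Let h(s) be the probability of absorption at $0 starting from transient state s. Then h($0) = 1 and h($3) = 0. By first-step analysis:
h($1) = 0.3·1 + 0.2·h($1) + 0.3·h($2) + 0.2·0
h($2) = 0.3·1 + 0.3·h($1) + 0.2·h($2) + 0.2·0
Solving: h($1) = 0.6000, h($2) = 0.6000.
Starting from $1, the probability is 0.6000.

0.6000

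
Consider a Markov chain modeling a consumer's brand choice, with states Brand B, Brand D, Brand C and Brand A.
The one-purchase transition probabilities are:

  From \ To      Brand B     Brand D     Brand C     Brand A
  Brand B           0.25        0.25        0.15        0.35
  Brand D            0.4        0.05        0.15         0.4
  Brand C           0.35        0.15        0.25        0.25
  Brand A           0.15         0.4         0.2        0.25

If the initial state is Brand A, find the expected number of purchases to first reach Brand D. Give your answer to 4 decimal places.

Let t(s) be the expected number of purchases to first reach Brand D from state s, with t(Brand D) = 0. Conditioning on the first purchase:
t(Brand B) = 1 + 0.25·t(Brand B) + 0.15·t(Brand C) + 0.35·t(Brand A)
t(Brand C) = 1 + 0.35·t(Brand B) + 0.25·t(Brand C) + 0.25·t(Brand A)
t(Brand A) = 1 + 0.15·t(Brand B) + 0.2·t(Brand C) + 0.25·t(Brand A)
Solving: t(Brand B) = 3.6116, t(Brand C) = 4.0653, t(Brand A) = 3.1397.
Expected purchases from Brand A to Brand D: 3.1397.

3.1397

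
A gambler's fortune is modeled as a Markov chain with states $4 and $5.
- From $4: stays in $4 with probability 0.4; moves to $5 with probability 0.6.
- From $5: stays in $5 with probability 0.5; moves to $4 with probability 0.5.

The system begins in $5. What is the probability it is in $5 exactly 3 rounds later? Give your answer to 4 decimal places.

0.5450

Propagate the distribution vector 3 rounds from $5.
After 0 rounds: (0.0000, 1.0000)
After 1 round: (0.5000, 0.5000)
After 2 rounds: (0.4500, 0.5500)
After 3 rounds: (0.4550, 0.5450)
P(in $5 after 3 rounds) = 0.5450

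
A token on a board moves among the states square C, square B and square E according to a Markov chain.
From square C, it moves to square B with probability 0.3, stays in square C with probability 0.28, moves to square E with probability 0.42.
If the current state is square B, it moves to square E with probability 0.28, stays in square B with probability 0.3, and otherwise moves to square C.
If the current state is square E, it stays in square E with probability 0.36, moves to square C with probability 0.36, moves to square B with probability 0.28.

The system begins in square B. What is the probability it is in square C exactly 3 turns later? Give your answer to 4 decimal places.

0.3501

Propagate the distribution vector 3 turns from square B.
After 0 turns: (0.0000, 1.0000, 0.0000)
After 1 turn: (0.4200, 0.3000, 0.2800)
After 2 turns: (0.3444, 0.2944, 0.3612)
After 3 turns: (0.3501, 0.2928, 0.3571)
P(in square C after 3 turns) = 0.3501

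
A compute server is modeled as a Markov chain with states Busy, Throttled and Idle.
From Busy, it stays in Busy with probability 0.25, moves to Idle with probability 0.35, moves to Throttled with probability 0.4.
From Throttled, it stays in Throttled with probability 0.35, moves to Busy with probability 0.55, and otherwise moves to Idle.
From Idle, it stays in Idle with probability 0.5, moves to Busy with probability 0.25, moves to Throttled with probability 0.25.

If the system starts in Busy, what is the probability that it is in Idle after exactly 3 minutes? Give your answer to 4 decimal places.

0.3135

Propagate the distribution vector 3 minutes from Busy.
After 0 minutes: (1.0000, 0.0000, 0.0000)
After 1 minute: (0.2500, 0.4000, 0.3500)
After 2 minutes: (0.3700, 0.3275, 0.3025)
After 3 minutes: (0.3483, 0.3383, 0.3135)
P(in Idle after 3 minutes) = 0.3135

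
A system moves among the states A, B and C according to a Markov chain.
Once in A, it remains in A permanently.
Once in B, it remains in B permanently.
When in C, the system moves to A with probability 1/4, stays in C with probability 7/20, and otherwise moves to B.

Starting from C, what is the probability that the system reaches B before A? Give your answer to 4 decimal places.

Let h(s) be the probability of absorption at B starting from transient state s. Then h(B) = 1 and h(A) = 0. By first-step analysis:
h(C) = 0.25·0 + 0.4·1 + 0.35·h(C)
Solving: h(C) = 0.6154.
Starting from C, the probability is 0.6154.

0.6154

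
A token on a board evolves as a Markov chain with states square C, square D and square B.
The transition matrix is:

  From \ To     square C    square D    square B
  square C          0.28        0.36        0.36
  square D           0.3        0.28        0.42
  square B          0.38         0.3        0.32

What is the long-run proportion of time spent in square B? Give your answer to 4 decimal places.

0.3642

Let the stationary distribution be π with π = πP and π_1 + π_2 + π_3 = 1.
π_1 = 0.28·π_1 + 0.3·π_2 + 0.38·π_3
π_2 = 0.36·π_1 + 0.28·π_2 + 0.3·π_3
Solving with the normalization constraint gives π = (0.3227, 0.3131, 0.3642).
So the stationary probability of square B is 0.3642.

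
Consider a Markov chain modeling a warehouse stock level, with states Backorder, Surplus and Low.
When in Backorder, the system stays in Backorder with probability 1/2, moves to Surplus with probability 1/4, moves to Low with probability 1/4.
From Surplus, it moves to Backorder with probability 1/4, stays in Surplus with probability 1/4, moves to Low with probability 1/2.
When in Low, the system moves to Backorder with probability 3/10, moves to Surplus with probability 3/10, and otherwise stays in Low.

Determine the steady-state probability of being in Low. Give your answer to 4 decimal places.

0.3731

Let the stationary distribution be π with π = πP and π_1 + π_2 + π_3 = 1.
π_1 = 0.5·π_1 + 0.25·π_2 + 0.3·π_3
π_2 = 0.25·π_1 + 0.25·π_2 + 0.3·π_3
Solving with the normalization constraint gives π = (0.3582, 0.2687, 0.3731).
So the stationary probability of Low is 0.3731.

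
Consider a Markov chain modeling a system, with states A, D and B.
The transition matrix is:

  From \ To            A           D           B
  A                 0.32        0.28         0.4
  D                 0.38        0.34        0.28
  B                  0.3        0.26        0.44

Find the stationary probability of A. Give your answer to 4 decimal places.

Let the stationary distribution be π with π = πP and π_1 + π_2 + π_3 = 1.
π_1 = 0.32·π_1 + 0.38·π_2 + 0.3·π_3
π_2 = 0.28·π_1 + 0.34·π_2 + 0.26·π_3
Solving with the normalization constraint gives π = (0.3298, 0.2898, 0.3804).
So the stationary probability of A is 0.3298.

0.3298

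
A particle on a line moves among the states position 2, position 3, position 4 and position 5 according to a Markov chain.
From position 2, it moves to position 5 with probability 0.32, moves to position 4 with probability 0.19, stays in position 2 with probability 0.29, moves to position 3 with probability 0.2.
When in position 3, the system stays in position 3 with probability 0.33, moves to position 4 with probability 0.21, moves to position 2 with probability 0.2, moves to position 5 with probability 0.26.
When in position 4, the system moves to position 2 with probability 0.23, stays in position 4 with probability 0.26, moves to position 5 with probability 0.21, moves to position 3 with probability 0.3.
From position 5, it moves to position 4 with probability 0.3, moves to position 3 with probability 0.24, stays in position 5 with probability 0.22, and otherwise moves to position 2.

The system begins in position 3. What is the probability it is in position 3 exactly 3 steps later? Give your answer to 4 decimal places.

Propagate the distribution vector 3 steps from position 3.
After 0 steps: (0.0000, 1.0000, 0.0000, 0.0000)
After 1 step: (0.2000, 0.3300, 0.2100, 0.2600)
After 2 steps: (0.2347, 0.2743, 0.2399, 0.2511)
After 3 steps: (0.2384, 0.2697, 0.2399, 0.2520)
P(in position 3 after 3 steps) = 0.2697

0.2697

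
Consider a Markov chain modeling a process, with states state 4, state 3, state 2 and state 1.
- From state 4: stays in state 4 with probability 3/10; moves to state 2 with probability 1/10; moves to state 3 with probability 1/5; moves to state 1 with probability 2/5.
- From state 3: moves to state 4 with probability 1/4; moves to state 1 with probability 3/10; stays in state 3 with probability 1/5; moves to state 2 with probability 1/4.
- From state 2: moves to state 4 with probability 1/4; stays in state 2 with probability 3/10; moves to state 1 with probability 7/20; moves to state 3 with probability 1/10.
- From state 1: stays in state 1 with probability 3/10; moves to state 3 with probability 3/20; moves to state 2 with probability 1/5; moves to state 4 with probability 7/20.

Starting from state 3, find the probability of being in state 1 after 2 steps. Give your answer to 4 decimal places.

0.3375

Propagate the distribution vector 2 steps from state 3.
After 0 steps: (0.0000, 1.0000, 0.0000, 0.0000)
After 1 step: (0.2500, 0.2000, 0.2500, 0.3000)
After 2 steps: (0.2925, 0.1600, 0.2100, 0.3375)
P(in state 1 after 2 steps) = 0.3375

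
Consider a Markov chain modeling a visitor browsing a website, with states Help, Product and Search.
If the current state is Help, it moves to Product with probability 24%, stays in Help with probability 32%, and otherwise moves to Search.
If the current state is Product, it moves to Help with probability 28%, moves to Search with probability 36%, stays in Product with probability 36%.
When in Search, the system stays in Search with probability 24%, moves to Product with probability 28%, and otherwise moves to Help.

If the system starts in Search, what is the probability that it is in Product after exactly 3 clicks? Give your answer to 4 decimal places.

Propagate the distribution vector 3 clicks from Search.
After 0 clicks: (0.0000, 0.0000, 1.0000)
After 1 click: (0.4800, 0.2800, 0.2400)
After 2 clicks: (0.3472, 0.2832, 0.3696)
After 3 clicks: (0.3678, 0.2888, 0.3434)
P(in Product after 3 clicks) = 0.2888

0.2888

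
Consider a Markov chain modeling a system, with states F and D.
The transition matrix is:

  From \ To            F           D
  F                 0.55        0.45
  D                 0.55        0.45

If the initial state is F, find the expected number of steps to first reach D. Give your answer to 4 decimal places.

2.2222

Let t(s) be the expected number of steps to first reach D from state s, with t(D) = 0. Conditioning on the first step:
t(F) = 1 + 0.55·t(F)
Solving: t(F) = 2.2222.
Expected steps from F to D: 2.2222.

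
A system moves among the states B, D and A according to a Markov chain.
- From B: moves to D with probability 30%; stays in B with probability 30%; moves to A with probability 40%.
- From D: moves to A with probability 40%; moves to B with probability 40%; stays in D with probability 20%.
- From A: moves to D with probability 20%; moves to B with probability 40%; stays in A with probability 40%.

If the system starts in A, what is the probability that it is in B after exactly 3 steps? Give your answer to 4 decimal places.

0.3640

Propagate the distribution vector 3 steps from A.
After 0 steps: (0.0000, 0.0000, 1.0000)
After 1 step: (0.4000, 0.2000, 0.4000)
After 2 steps: (0.3600, 0.2400, 0.4000)
After 3 steps: (0.3640, 0.2360, 0.4000)
P(in B after 3 steps) = 0.3640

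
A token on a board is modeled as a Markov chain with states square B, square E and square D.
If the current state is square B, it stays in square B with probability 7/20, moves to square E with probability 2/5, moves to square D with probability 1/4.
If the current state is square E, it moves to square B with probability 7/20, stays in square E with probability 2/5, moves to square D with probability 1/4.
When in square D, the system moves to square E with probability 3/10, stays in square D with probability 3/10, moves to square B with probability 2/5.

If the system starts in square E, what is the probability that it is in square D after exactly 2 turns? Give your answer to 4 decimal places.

Sum over the intermediate state after 1 turn:
P = P(square E→square B)·P(square B→square D) + P(square E→square E)·P(square E→square D) + P(square E→square D)·P(square D→square D)
  = 0.35×0.25 + 0.4×0.25 + 0.25×0.3
  = 0.0875 + 0.1000 + 0.0750 = 0.2625

0.2625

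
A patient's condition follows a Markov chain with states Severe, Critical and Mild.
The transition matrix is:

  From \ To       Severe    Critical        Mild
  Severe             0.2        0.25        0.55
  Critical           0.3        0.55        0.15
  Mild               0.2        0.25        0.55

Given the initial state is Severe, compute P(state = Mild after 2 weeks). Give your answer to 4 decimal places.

Sum over the intermediate state after 1 week:
P = P(Severe→Severe)·P(Severe→Mild) + P(Severe→Critical)·P(Critical→Mild) + P(Severe→Mild)·P(Mild→Mild)
  = 0.2×0.55 + 0.25×0.15 + 0.55×0.55
  = 0.1100 + 0.0375 + 0.3025 = 0.4500

0.4500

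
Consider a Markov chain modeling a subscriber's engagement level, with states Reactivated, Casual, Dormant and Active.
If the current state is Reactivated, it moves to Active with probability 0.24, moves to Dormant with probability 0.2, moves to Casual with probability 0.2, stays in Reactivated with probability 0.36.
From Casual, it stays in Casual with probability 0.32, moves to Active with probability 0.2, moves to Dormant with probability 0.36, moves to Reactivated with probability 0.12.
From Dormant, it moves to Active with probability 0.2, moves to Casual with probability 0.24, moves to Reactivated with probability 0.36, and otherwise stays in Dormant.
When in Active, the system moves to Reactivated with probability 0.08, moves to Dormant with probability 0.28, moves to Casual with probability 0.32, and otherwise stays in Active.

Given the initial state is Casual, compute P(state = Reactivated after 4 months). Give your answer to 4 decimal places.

0.2286

Propagate the distribution vector 4 months from Casual.
After 0 months: (0.0000, 1.0000, 0.0000, 0.0000)
After 1 month: (0.1200, 0.3200, 0.3600, 0.2000)
After 2 months: (0.2272, 0.2768, 0.2672, 0.2288)
After 3 months: (0.2295, 0.2714, 0.2626, 0.2365)
After 4 months: (0.2286, 0.2715, 0.2623, 0.2376)
P(in Reactivated after 4 months) = 0.2286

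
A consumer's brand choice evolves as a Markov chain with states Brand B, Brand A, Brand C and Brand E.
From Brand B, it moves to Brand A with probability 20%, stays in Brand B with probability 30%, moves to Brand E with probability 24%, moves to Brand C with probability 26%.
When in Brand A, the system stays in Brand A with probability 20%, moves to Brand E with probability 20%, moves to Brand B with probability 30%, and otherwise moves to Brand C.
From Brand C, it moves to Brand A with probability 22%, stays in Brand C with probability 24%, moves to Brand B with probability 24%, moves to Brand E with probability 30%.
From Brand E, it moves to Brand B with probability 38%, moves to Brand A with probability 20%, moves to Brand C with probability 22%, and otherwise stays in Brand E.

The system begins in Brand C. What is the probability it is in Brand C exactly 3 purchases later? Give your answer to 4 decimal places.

Propagate the distribution vector 3 purchases from Brand C.
After 0 purchases: (0.0000, 0.0000, 1.0000, 0.0000)
After 1 purchase: (0.2400, 0.2200, 0.2400, 0.3000)
After 2 purchases: (0.3096, 0.2048, 0.2520, 0.2336)
After 3 purchases: (0.3036, 0.2050, 0.2538, 0.2376)
P(in Brand C after 3 purchases) = 0.2538

0.2538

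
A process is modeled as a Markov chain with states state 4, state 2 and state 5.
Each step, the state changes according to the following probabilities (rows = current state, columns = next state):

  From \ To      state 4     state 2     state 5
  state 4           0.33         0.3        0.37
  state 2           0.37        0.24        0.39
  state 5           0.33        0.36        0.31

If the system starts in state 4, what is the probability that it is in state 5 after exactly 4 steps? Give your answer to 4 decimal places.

Propagate the distribution vector 4 steps from state 4.
After 0 steps: (1.0000, 0.0000, 0.0000)
After 1 step: (0.3300, 0.3000, 0.3700)
After 2 steps: (0.3420, 0.3042, 0.3538)
After 3 steps: (0.3422, 0.3030, 0.3549)
After 4 steps: (0.3421, 0.3031, 0.3548)
P(in state 5 after 4 steps) = 0.3548

0.3548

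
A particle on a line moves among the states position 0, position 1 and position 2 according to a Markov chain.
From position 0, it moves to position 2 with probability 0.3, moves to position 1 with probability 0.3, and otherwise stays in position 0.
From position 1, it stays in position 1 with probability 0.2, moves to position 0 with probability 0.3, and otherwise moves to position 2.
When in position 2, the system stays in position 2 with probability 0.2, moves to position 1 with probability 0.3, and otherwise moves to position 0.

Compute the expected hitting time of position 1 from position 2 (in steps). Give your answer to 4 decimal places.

3.3333

Let t(s) be the expected number of steps to first reach position 1 from state s, with t(position 1) = 0. Conditioning on the first step:
t(position 0) = 1 + 0.4·t(position 0) + 0.3·t(position 2)
t(position 2) = 1 + 0.5·t(position 0) + 0.2·t(position 2)
Solving: t(position 0) = 3.3333, t(position 2) = 3.3333.
Expected steps from position 2 to position 1: 3.3333.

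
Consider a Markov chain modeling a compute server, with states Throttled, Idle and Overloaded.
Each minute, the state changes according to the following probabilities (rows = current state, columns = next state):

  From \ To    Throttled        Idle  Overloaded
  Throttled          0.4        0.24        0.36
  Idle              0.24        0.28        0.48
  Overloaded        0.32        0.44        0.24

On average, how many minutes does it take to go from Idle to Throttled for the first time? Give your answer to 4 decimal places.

Let t(s) be the expected number of minutes to first reach Throttled from state s, with t(Throttled) = 0. Conditioning on the first minute:
t(Idle) = 1 + 0.28·t(Idle) + 0.48·t(Overloaded)
t(Overloaded) = 1 + 0.44·t(Idle) + 0.24·t(Overloaded)
Solving: t(Idle) = 3.6905, t(Overloaded) = 3.4524.
Expected minutes from Idle to Throttled: 3.6905.

3.6905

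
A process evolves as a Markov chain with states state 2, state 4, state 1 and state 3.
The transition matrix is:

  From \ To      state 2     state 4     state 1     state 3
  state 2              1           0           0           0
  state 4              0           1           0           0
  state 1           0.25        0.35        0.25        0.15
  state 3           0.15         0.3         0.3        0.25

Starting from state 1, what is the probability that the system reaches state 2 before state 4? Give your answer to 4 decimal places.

Let h(s) be the probability of absorption at state 2 starting from transient state s. Then h(state 2) = 1 and h(state 4) = 0. By first-step analysis:
h(state 1) = 0.25·1 + 0.35·0 + 0.25·h(state 1) + 0.15·h(state 3)
h(state 3) = 0.15·1 + 0.3·0 + 0.3·h(state 1) + 0.25·h(state 3)
Solving: h(state 1) = 0.4058, h(state 3) = 0.3623.
Starting from state 1, the probability is 0.4058.

0.4058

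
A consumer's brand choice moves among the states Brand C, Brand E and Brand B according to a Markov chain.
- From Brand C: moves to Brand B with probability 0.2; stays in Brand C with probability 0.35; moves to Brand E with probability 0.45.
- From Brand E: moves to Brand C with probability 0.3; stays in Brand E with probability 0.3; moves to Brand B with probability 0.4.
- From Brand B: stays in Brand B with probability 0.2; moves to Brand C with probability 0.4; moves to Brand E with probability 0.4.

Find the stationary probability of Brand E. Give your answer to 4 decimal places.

0.3793

Let the stationary distribution be π with π = πP and π_1 + π_2 + π_3 = 1.
π_1 = 0.35·π_1 + 0.3·π_2 + 0.4·π_3
π_2 = 0.45·π_1 + 0.3·π_2 + 0.4·π_3
Solving with the normalization constraint gives π = (0.3448, 0.3793, 0.2759).
So the stationary probability of Brand E is 0.3793.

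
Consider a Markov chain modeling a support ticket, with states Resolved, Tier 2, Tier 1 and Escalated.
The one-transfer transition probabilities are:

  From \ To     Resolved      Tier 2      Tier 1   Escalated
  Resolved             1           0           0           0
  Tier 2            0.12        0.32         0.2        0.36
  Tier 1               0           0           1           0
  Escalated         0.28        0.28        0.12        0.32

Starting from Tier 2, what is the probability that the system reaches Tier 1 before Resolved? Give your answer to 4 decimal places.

0.4956

Let h(s) be the probability of absorption at Tier 1 starting from transient state s. Then h(Tier 1) = 1 and h(Resolved) = 0. By first-step analysis:
h(Tier 2) = 0.12·0 + 0.32·h(Tier 2) + 0.2·1 + 0.36·h(Escalated)
h(Escalated) = 0.28·0 + 0.28·h(Tier 2) + 0.12·1 + 0.32·h(Escalated)
Solving: h(Tier 2) = 0.4956, h(Escalated) = 0.3805.
Starting from Tier 2, the probability is 0.4956.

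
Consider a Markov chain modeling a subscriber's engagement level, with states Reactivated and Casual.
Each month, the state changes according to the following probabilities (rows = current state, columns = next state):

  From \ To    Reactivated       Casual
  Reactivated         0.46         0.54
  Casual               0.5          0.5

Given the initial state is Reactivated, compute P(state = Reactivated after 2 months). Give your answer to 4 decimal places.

Sum over the intermediate state after 1 month:
P = P(Reactivated→Reactivated)·P(Reactivated→Reactivated) + P(Reactivated→Casual)·P(Casual→Reactivated)
  = 0.46×0.46 + 0.54×0.5
  = 0.2116 + 0.2700 = 0.4816

0.4816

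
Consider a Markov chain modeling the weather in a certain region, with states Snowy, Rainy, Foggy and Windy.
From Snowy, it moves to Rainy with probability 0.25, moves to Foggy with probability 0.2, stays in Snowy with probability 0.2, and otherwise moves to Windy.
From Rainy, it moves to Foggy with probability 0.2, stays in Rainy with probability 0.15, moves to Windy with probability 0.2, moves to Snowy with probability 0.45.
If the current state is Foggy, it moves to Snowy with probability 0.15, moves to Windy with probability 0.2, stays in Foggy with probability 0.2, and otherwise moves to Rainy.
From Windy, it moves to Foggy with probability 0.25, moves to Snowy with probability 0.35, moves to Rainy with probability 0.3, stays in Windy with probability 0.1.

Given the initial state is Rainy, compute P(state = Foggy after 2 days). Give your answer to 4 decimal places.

Propagate the distribution vector 2 days from Rainy.
After 0 days: (0.0000, 1.0000, 0.0000, 0.0000)
After 1 day: (0.4500, 0.1500, 0.2000, 0.2000)
After 2 days: (0.2575, 0.2850, 0.2100, 0.2475)
P(in Foggy after 2 days) = 0.2100

0.2100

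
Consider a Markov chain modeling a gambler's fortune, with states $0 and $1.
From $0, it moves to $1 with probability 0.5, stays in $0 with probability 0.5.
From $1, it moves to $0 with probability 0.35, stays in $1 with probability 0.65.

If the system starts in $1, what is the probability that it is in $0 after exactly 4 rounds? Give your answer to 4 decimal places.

0.4116

Propagate the distribution vector 4 rounds from $1.
After 0 rounds: (0.0000, 1.0000)
After 1 round: (0.3500, 0.6500)
After 2 rounds: (0.4025, 0.5975)
After 3 rounds: (0.4104, 0.5896)
After 4 rounds: (0.4116, 0.5884)
P(in $0 after 4 rounds) = 0.4116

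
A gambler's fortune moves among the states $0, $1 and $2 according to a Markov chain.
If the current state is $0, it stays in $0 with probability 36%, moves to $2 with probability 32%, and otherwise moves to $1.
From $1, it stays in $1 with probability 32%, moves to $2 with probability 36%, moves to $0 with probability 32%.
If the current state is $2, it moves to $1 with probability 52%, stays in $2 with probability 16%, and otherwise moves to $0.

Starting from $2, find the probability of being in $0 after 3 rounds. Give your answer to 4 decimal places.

0.3333

Propagate the distribution vector 3 rounds from $2.
After 0 rounds: (0.0000, 0.0000, 1.0000)
After 1 round: (0.3200, 0.5200, 0.1600)
After 2 rounds: (0.3328, 0.3520, 0.3152)
After 3 rounds: (0.3333, 0.3830, 0.2836)
P(in $0 after 3 rounds) = 0.3333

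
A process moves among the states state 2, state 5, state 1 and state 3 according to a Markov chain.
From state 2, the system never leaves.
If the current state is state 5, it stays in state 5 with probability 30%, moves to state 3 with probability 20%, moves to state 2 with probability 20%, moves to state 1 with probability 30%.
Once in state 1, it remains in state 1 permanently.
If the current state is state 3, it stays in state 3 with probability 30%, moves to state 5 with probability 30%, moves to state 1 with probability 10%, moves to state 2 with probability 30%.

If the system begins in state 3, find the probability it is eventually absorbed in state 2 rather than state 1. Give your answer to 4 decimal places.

Let h(s) be the probability of absorption at state 2 starting from transient state s. Then h(state 2) = 1 and h(state 1) = 0. By first-step analysis:
h(state 5) = 0.2·1 + 0.3·h(state 5) + 0.3·0 + 0.2·h(state 3)
h(state 3) = 0.3·1 + 0.3·h(state 5) + 0.1·0 + 0.3·h(state 3)
Solving: h(state 5) = 0.4651, h(state 3) = 0.6279.
Starting from state 3, the probability is 0.6279.

0.6279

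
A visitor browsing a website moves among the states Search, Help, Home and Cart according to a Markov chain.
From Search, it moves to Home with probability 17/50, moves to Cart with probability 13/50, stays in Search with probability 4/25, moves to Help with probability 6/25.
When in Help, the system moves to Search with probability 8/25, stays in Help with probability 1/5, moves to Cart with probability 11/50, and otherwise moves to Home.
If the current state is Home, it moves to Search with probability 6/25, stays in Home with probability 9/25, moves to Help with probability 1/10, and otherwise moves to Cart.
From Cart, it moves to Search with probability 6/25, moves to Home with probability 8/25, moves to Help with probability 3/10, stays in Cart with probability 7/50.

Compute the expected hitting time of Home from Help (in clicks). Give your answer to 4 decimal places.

3.4049

Let t(s) be the expected number of clicks to first reach Home from state s, with t(Home) = 0. Conditioning on the first click:
t(Search) = 1 + 0.16·t(Search) + 0.24·t(Help) + 0.26·t(Cart)
t(Help) = 1 + 0.32·t(Search) + 0.2·t(Help) + 0.22·t(Cart)
t(Cart) = 1 + 0.24·t(Search) + 0.3·t(Help) + 0.14·t(Cart)
Solving: t(Search) = 3.1642, t(Help) = 3.4049, t(Cart) = 3.2336.
Expected clicks from Help to Home: 3.4049.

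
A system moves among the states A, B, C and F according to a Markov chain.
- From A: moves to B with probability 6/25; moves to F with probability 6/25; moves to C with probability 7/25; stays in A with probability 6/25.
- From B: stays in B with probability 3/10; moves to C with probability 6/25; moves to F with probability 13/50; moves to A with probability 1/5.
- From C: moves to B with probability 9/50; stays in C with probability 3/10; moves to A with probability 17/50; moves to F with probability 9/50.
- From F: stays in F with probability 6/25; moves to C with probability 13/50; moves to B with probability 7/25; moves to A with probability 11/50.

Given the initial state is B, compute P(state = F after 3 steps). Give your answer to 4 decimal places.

0.2290

Propagate the distribution vector 3 steps from B.
After 0 steps: (0.0000, 1.0000, 0.0000, 0.0000)
After 1 step: (0.2000, 0.3000, 0.2400, 0.2600)
After 2 steps: (0.2468, 0.2540, 0.2676, 0.2316)
After 3 steps: (0.2520, 0.2484, 0.2706, 0.2290)
P(in F after 3 steps) = 0.2290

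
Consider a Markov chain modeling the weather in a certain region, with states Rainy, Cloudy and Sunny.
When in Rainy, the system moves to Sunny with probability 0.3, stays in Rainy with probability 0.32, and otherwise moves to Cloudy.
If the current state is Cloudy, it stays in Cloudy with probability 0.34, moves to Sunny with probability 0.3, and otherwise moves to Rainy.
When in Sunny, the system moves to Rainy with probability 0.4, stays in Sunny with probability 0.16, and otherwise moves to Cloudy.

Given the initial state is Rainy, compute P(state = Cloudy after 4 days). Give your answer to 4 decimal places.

Propagate the distribution vector 4 days from Rainy.
After 0 days: (1.0000, 0.0000, 0.0000)
After 1 day: (0.3200, 0.3800, 0.3000)
After 2 days: (0.3592, 0.3828, 0.2580)
After 3 days: (0.3560, 0.3802, 0.2639)
After 4 days: (0.3563, 0.3806, 0.2631)
P(in Cloudy after 4 days) = 0.3806

0.3806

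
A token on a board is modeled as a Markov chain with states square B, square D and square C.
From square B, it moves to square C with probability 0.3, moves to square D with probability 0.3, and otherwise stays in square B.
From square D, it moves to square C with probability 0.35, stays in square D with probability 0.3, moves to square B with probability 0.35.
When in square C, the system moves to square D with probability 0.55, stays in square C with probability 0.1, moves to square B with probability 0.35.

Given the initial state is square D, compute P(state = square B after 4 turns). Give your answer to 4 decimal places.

Propagate the distribution vector 4 turns from square D.
After 0 turns: (0.0000, 1.0000, 0.0000)
After 1 turn: (0.3500, 0.3000, 0.3500)
After 2 turns: (0.3675, 0.3875, 0.2450)
After 3 turns: (0.3684, 0.3613, 0.2704)
After 4 turns: (0.3684, 0.3676, 0.2640)
P(in square B after 4 turns) = 0.3684

0.3684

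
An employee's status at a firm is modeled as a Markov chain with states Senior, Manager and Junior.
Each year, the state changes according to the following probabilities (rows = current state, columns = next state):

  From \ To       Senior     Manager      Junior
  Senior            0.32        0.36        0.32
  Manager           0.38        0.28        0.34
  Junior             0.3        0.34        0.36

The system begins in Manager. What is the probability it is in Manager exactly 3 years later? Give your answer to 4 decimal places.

Propagate the distribution vector 3 years from Manager.
After 0 years: (0.0000, 1.0000, 0.0000)
After 1 year: (0.3800, 0.2800, 0.3400)
After 2 years: (0.3300, 0.3308, 0.3392)
After 3 years: (0.3331, 0.3268, 0.3402)
P(in Manager after 3 years) = 0.3268

0.3268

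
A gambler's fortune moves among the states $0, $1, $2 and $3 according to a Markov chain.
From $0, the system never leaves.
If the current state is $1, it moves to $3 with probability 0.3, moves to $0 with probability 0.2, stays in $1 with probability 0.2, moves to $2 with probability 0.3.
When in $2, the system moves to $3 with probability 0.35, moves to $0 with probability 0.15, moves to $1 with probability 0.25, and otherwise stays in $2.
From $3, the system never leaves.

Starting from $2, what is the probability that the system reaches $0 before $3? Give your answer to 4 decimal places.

Let h(s) be the probability of absorption at $0 starting from transient state s. Then h($0) = 1 and h($3) = 0. By first-step analysis:
h($1) = 0.2·1 + 0.2·h($1) + 0.3·h($2) + 0.3·0
h($2) = 0.15·1 + 0.25·h($1) + 0.25·h($2) + 0.35·0
Solving: h($1) = 0.3714, h($2) = 0.3238.
Starting from $2, the probability is 0.3238.

0.3238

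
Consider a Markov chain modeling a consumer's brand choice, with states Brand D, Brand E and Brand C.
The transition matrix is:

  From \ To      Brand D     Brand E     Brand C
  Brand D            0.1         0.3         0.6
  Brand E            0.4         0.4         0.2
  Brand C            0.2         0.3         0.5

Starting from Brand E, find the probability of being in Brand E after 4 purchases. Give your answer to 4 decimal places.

0.3334

Propagate the distribution vector 4 purchases from Brand E.
After 0 purchases: (0.0000, 1.0000, 0.0000)
After 1 purchase: (0.4000, 0.4000, 0.2000)
After 2 purchases: (0.2400, 0.3400, 0.4200)
After 3 purchases: (0.2440, 0.3340, 0.4220)
After 4 purchases: (0.2424, 0.3334, 0.4242)
P(in Brand E after 4 purchases) = 0.3334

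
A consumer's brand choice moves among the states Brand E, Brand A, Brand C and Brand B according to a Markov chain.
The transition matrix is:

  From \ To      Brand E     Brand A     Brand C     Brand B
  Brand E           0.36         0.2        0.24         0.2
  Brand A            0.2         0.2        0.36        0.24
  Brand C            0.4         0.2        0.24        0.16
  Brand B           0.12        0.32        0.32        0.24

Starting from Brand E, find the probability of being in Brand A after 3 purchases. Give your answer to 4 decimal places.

0.2248

Propagate the distribution vector 3 purchases from Brand E.
After 0 purchases: (1.0000, 0.0000, 0.0000, 0.0000)
After 1 purchase: (0.3600, 0.2000, 0.2400, 0.2000)
After 2 purchases: (0.2896, 0.2240, 0.2800, 0.2064)
After 3 purchases: (0.2858, 0.2248, 0.2834, 0.2060)
P(in Brand A after 3 purchases) = 0.2248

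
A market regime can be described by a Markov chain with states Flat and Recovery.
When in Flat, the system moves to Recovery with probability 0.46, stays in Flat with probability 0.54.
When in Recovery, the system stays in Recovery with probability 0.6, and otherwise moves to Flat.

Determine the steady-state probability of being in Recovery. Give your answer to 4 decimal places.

Let the stationary distribution be π with π = πP and π_1 + π_2 = 1.
π_1 = 0.54·π_1 + 0.4·π_2
Solving with the normalization constraint gives π = (0.4651, 0.5349).
So the stationary probability of Recovery is 0.5349.

0.5349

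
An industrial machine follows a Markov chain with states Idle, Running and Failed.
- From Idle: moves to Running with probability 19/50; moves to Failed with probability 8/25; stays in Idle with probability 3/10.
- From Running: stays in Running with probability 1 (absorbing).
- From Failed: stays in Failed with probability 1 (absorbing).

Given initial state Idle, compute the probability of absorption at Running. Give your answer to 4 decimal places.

0.5429

Let h(s) be the probability of absorption at Running starting from transient state s. Then h(Running) = 1 and h(Failed) = 0. By first-step analysis:
h(Idle) = 0.3·h(Idle) + 0.38·1 + 0.32·0
Solving: h(Idle) = 0.5429.
Starting from Idle, the probability is 0.5429.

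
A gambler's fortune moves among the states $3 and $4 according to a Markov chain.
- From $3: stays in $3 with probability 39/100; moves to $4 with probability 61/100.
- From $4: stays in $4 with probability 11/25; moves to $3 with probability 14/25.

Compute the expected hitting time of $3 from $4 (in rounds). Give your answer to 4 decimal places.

Let t(s) be the expected number of rounds to first reach $3 from state s, with t($3) = 0. Conditioning on the first round:
t($4) = 1 + 0.44·t($4)
Solving: t($4) = 1.7857.
Expected rounds from $4 to $3: 1.7857.

1.7857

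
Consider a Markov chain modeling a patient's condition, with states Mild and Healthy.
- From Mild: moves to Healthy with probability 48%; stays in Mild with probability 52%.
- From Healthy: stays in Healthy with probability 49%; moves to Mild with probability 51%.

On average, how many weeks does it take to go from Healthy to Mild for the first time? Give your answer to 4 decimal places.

Let t(s) be the expected number of weeks to first reach Mild from state s, with t(Mild) = 0. Conditioning on the first week:
t(Healthy) = 1 + 0.49·t(Healthy)
Solving: t(Healthy) = 1.9608.
Expected weeks from Healthy to Mild: 1.9608.

1.9608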